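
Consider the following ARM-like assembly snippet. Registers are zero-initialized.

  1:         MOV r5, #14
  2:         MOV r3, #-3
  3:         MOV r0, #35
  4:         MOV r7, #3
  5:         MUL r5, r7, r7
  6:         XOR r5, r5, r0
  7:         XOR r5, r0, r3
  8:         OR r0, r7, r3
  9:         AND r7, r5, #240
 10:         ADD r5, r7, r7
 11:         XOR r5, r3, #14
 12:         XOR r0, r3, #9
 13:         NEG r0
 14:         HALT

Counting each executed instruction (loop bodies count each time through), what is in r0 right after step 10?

-1

MOV r5, #14 → r5=14
MOV r3, #-3 → r3=-3
MOV r0, #35 → r0=35
MOV r7, #3 → r7=3
MUL r5, r7, r7 → r5=3*3=9
XOR r5, r5, r0 → r5=9^35=42
XOR r5, r0, r3 → r5=35^(-3)=-34
OR r0, r7, r3 → r0=3|(-3)=-1
AND r7, r5, #240 → r7=(-34)&240=208
ADD r5, r7, r7 → r5=208+208=416
After step 10: r0 = -1.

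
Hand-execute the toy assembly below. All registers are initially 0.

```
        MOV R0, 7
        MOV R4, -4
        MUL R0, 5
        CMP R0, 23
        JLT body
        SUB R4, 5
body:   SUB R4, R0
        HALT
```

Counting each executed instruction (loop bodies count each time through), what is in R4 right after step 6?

MOV R0, 7 → R0=7
MOV R4, -4 → R4=-4
MUL R0, 5 → R0=7*5=35
CMP R0, 23  (cmp 35,23)
JLT body: not taken
SUB R4, 5 → R4=(-4)-5=-9
After step 6: R4 = -9.

-9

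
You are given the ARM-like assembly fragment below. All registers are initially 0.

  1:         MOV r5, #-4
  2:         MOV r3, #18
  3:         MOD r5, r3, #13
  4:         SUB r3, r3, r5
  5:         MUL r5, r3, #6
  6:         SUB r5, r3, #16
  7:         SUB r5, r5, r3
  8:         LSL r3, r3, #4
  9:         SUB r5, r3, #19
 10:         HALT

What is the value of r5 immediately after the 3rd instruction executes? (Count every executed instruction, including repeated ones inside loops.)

r5=-4
r3=18
r5=18%13=5
After step 3: r5 = 5.

5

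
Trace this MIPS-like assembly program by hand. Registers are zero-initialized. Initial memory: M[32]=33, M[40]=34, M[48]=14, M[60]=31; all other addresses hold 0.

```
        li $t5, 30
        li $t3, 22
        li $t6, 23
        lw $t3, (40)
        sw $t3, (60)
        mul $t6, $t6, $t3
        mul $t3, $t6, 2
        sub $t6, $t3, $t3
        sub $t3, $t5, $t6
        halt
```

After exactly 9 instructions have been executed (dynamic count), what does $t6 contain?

0

li $t5, 30 → $t5=30
li $t3, 22 → $t3=22
li $t6, 23 → $t6=23
lw $t3, (40) → $t3=M[40]=34
sw $t3, (60) → M[60]=34
mul $t6, $t6, $t3 → $t6=23*34=782
mul $t3, $t6, 2 → $t3=782*2=1564
sub $t6, $t3, $t3 → $t6=1564-1564=0
sub $t3, $t5, $t6 → $t3=30-0=30
After step 9: $t6 = 0.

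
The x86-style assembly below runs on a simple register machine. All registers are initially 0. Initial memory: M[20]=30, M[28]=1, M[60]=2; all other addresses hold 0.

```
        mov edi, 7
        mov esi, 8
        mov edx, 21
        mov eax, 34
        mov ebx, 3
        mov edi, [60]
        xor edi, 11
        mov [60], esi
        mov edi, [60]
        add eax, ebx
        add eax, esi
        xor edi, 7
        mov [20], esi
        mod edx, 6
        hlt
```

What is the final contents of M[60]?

8

mov edi, 7 → edi=7
mov esi, 8 → esi=8
mov edx, 21 → edx=21
mov eax, 34 → eax=34
mov ebx, 3 → ebx=3
mov edi, [60] → edi=M[60]=2
xor edi, 11 → edi=2^11=9
mov [60], esi → M[60]=8
mov edi, [60] → edi=M[60]=8
add eax, ebx → eax=34+3=37
add eax, esi → eax=37+8=45
xor edi, 7 → edi=8^7=15
mov [20], esi → M[20]=8
mod edx, 6 → edx=21%6=3
halt.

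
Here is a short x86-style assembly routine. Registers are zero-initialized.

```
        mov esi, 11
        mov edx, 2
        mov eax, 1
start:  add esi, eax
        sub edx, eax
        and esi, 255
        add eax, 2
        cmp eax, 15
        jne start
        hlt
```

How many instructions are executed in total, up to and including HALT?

after mov esi, 11: esi=11
after mov edx, 2: edx=2
after mov eax, 1: eax=1
after add esi, eax: esi=11+1=12
after sub edx, eax: edx=2-1=1
after and esi, 255: esi=12&255=12
after add eax, 2: eax=1+2=3
cmp eax, 15  (cmp 3,15)
jne start: taken
after add esi, eax: esi=12+3=15
after sub edx, eax: edx=1-3=-2
after and esi, 255: esi=15&255=15
after add eax, 2: eax=3+2=5
cmp eax, 15  (cmp 5,15)
jne start: taken
after add esi, eax: esi=15+5=20
after sub edx, eax: edx=(-2)-5=-7
after and esi, 255: esi=20&255=20
after add eax, 2: eax=5+2=7
cmp eax, 15  (cmp 7,15)
jne start: taken
after add esi, eax: esi=20+7=27
after sub edx, eax: edx=(-7)-7=-14
after and esi, 255: esi=27&255=27
after add eax, 2: eax=7+2=9
cmp eax, 15  (cmp 9,15)
jne start: taken
after add esi, eax: esi=27+9=36
after sub edx, eax: edx=(-14)-9=-23
after and esi, 255: esi=36&255=36
after add eax, 2: eax=9+2=11
cmp eax, 15  (cmp 11,15)
jne start: taken
after add esi, eax: esi=36+11=47
after sub edx, eax: edx=(-23)-11=-34
after and esi, 255: esi=47&255=47
after add eax, 2: eax=11+2=13
cmp eax, 15  (cmp 13,15)
jne start: taken
after add esi, eax: esi=47+13=60
after sub edx, eax: edx=(-34)-13=-47
after and esi, 255: esi=60&255=60
after add eax, 2: eax=13+2=15
cmp eax, 15  (cmp 15,15)
jne start: not taken
halt.
Total executed instructions: 46.

46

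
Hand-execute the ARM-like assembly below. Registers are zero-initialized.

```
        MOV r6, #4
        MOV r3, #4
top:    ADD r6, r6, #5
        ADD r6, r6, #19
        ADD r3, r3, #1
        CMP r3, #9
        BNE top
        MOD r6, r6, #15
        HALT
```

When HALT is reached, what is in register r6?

after MOV r6, #4: r6=4
after MOV r3, #4: r3=4
after ADD r6, r6, #5: r6=4+5=9
after ADD r6, r6, #19: r6=9+19=28
after ADD r3, r3, #1: r3=4+1=5
CMP r3, #9  (cmp 5,9)
BNE top: taken
after ADD r6, r6, #5: r6=28+5=33
after ADD r6, r6, #19: r6=33+19=52
after ADD r3, r3, #1: r3=5+1=6
CMP r3, #9  (cmp 6,9)
BNE top: taken
after ADD r6, r6, #5: r6=52+5=57
after ADD r6, r6, #19: r6=57+19=76
after ADD r3, r3, #1: r3=6+1=7
CMP r3, #9  (cmp 7,9)
BNE top: taken
after ADD r6, r6, #5: r6=76+5=81
after ADD r6, r6, #19: r6=81+19=100
after ADD r3, r3, #1: r3=7+1=8
CMP r3, #9  (cmp 8,9)
BNE top: taken
after ADD r6, r6, #5: r6=100+5=105
after ADD r6, r6, #19: r6=105+19=124
after ADD r3, r3, #1: r3=8+1=9
CMP r3, #9  (cmp 9,9)
BNE top: not taken
after MOD r6, r6, #15: r6=124%15=4
halt.

4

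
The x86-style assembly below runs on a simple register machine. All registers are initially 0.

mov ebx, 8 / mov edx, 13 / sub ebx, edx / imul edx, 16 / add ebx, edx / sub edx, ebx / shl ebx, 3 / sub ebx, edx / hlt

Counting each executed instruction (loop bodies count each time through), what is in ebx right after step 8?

mov ebx, 8 → ebx=8
mov edx, 13 → edx=13
sub ebx, edx → ebx=8-13=-5
imul edx, 16 → edx=13*16=208
add ebx, edx → ebx=(-5)+208=203
sub edx, ebx → edx=208-203=5
shl ebx, 3 → ebx=203<<3=1624
sub ebx, edx → ebx=1624-5=1619
After step 8: ebx = 1619.

1619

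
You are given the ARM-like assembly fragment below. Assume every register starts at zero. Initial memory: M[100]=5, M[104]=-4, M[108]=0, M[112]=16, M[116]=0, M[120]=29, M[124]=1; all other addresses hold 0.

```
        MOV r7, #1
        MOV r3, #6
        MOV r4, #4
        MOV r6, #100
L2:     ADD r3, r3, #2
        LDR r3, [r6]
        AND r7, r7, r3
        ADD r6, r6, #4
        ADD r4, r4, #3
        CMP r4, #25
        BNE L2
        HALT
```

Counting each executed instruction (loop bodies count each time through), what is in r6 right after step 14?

MOV r7, #1 → r7=1
MOV r3, #6 → r3=6
MOV r4, #4 → r4=4
MOV r6, #100 → r6=100
ADD r3, r3, #2 → r3=6+2=8
LDR r3, [r6] → r3=M[100]=5
AND r7, r7, r3 → r7=1&5=1
ADD r6, r6, #4 → r6=100+4=104
ADD r4, r4, #3 → r4=4+3=7
CMP r4, #25  (cmp 7,25)
BNE L2: taken
ADD r3, r3, #2 → r3=5+2=7
LDR r3, [r6] → r3=M[104]=-4
AND r7, r7, r3 → r7=1&(-4)=0
After step 14: r6 = 104.

104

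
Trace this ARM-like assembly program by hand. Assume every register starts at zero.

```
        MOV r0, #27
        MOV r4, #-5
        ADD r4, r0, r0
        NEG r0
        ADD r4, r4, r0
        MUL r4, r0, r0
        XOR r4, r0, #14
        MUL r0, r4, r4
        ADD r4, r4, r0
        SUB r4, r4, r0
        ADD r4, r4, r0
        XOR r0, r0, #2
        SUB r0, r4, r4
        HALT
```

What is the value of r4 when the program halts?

420

after MOV r0, #27: r0=27
after MOV r4, #-5: r4=-5
after ADD r4, r0, r0: r4=27+27=54
after NEG r0: r0=-(27)=-27
after ADD r4, r4, r0: r4=54+(-27)=27
after MUL r4, r0, r0: r4=(-27)*(-27)=729
after XOR r4, r0, #14: r4=(-27)^14=-21
after MUL r0, r4, r4: r0=(-21)*(-21)=441
after ADD r4, r4, r0: r4=(-21)+441=420
after SUB r4, r4, r0: r4=420-441=-21
after ADD r4, r4, r0: r4=(-21)+441=420
after XOR r0, r0, #2: r0=441^2=443
after SUB r0, r4, r4: r0=420-420=0
halt.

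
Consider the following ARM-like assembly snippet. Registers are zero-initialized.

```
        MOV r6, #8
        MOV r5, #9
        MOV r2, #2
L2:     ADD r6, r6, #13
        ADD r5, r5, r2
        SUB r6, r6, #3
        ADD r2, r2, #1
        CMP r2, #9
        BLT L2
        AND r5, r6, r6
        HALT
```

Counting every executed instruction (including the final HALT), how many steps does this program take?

after MOV r6, #8: r6=8
after MOV r5, #9: r5=9
after MOV r2, #2: r2=2
after ADD r6, r6, #13: r6=8+13=21
after ADD r5, r5, r2: r5=9+2=11
after SUB r6, r6, #3: r6=21-3=18
after ADD r2, r2, #1: r2=2+1=3
CMP r2, #9  (cmp 3,9)
BLT L2: taken
after ADD r6, r6, #13: r6=18+13=31
after ADD r5, r5, r2: r5=11+3=14
after SUB r6, r6, #3: r6=31-3=28
after ADD r2, r2, #1: r2=3+1=4
CMP r2, #9  (cmp 4,9)
BLT L2: taken
after ADD r6, r6, #13: r6=28+13=41
after ADD r5, r5, r2: r5=14+4=18
after SUB r6, r6, #3: r6=41-3=38
after ADD r2, r2, #1: r2=4+1=5
CMP r2, #9  (cmp 5,9)
BLT L2: taken
after ADD r6, r6, #13: r6=38+13=51
after ADD r5, r5, r2: r5=18+5=23
after SUB r6, r6, #3: r6=51-3=48
after ADD r2, r2, #1: r2=5+1=6
CMP r2, #9  (cmp 6,9)
BLT L2: taken
after ADD r6, r6, #13: r6=48+13=61
after ADD r5, r5, r2: r5=23+6=29
after SUB r6, r6, #3: r6=61-3=58
after ADD r2, r2, #1: r2=6+1=7
CMP r2, #9  (cmp 7,9)
BLT L2: taken
after ADD r6, r6, #13: r6=58+13=71
after ADD r5, r5, r2: r5=29+7=36
after SUB r6, r6, #3: r6=71-3=68
after ADD r2, r2, #1: r2=7+1=8
CMP r2, #9  (cmp 8,9)
BLT L2: taken
after ADD r6, r6, #13: r6=68+13=81
after ADD r5, r5, r2: r5=36+8=44
after SUB r6, r6, #3: r6=81-3=78
after ADD r2, r2, #1: r2=8+1=9
CMP r2, #9  (cmp 9,9)
BLT L2: not taken
after AND r5, r6, r6: r5=78&78=78
halt.
Total executed instructions: 47.

47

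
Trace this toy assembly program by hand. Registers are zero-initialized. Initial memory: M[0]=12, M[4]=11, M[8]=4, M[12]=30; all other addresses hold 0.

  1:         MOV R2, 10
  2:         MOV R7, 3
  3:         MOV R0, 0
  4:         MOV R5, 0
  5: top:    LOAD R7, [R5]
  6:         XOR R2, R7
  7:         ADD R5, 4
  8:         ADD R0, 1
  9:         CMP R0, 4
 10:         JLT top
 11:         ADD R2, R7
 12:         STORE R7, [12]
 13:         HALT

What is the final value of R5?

MOV R2, 10 → R2=10
MOV R7, 3 → R7=3
MOV R0, 0 → R0=0
MOV R5, 0 → R5=0
LOAD R7, [R5] → R7=M[0]=12
XOR R2, R7 → R2=10^12=6
ADD R5, 4 → R5=0+4=4
ADD R0, 1 → R0=0+1=1
CMP R0, 4  (cmp 1,4)
JLT top: taken
LOAD R7, [R5] → R7=M[4]=11
XOR R2, R7 → R2=6^11=13
ADD R5, 4 → R5=4+4=8
ADD R0, 1 → R0=1+1=2
CMP R0, 4  (cmp 2,4)
JLT top: taken
LOAD R7, [R5] → R7=M[8]=4
XOR R2, R7 → R2=13^4=9
ADD R5, 4 → R5=8+4=12
ADD R0, 1 → R0=2+1=3
CMP R0, 4  (cmp 3,4)
JLT top: taken
LOAD R7, [R5] → R7=M[12]=30
XOR R2, R7 → R2=9^30=23
ADD R5, 4 → R5=12+4=16
ADD R0, 1 → R0=3+1=4
CMP R0, 4  (cmp 4,4)
JLT top: not taken
ADD R2, R7 → R2=23+30=53
STORE R7, [12] → M[12]=30
halt.

16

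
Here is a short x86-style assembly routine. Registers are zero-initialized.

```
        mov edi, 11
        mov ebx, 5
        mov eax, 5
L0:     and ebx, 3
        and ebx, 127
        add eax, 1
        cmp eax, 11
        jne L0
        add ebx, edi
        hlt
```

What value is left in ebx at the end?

12

after mov edi, 11: edi=11
after mov ebx, 5: ebx=5
after mov eax, 5: eax=5
after and ebx, 3: ebx=5&3=1
after and ebx, 127: ebx=1&127=1
after add eax, 1: eax=5+1=6
cmp eax, 11  (cmp 6,11)
jne L0: taken
after and ebx, 3: ebx=1&3=1
after and ebx, 127: ebx=1&127=1
after add eax, 1: eax=6+1=7
cmp eax, 11  (cmp 7,11)
jne L0: taken
after and ebx, 3: ebx=1&3=1
after and ebx, 127: ebx=1&127=1
after add eax, 1: eax=7+1=8
cmp eax, 11  (cmp 8,11)
jne L0: taken
after and ebx, 3: ebx=1&3=1
after and ebx, 127: ebx=1&127=1
after add eax, 1: eax=8+1=9
cmp eax, 11  (cmp 9,11)
jne L0: taken
after and ebx, 3: ebx=1&3=1
after and ebx, 127: ebx=1&127=1
after add eax, 1: eax=9+1=10
cmp eax, 11  (cmp 10,11)
jne L0: taken
after and ebx, 3: ebx=1&3=1
after and ebx, 127: ebx=1&127=1
after add eax, 1: eax=10+1=11
cmp eax, 11  (cmp 11,11)
jne L0: not taken
after add ebx, edi: ebx=1+11=12
halt.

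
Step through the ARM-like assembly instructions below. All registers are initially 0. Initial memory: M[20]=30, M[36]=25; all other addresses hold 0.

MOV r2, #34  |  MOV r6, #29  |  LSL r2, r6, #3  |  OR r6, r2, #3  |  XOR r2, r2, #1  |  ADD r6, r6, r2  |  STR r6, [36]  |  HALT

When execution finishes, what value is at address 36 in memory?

468

after MOV r2, #34: r2=34
after MOV r6, #29: r6=29
after LSL r2, r6, #3: r2=29<<3=232
after OR r6, r2, #3: r6=232|3=235
after XOR r2, r2, #1: r2=232^1=233
after ADD r6, r6, r2: r6=235+233=468
STR r6, [36] → M[36]=468
halt.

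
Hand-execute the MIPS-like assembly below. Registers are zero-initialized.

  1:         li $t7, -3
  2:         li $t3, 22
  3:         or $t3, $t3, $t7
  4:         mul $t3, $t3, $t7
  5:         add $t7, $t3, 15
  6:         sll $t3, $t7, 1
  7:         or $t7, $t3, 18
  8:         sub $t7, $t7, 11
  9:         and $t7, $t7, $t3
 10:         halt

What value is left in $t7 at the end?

32

$t7=-3
$t3=22
$t3=22|(-3)=-1
$t3=(-1)*(-3)=3
$t7=3+15=18
$t3=18<<1=36
$t7=36|18=54
$t7=54-11=43
$t7=43&36=32
halt.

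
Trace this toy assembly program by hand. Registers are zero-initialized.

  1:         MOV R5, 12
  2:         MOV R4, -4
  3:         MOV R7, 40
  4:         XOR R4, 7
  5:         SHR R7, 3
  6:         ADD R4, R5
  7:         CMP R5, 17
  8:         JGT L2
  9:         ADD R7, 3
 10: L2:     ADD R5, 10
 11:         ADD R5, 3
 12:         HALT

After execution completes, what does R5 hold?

MOV R5, 12 → R5=12
MOV R4, -4 → R4=-4
MOV R7, 40 → R7=40
XOR R4, 7 → R4=(-4)^7=-5
SHR R7, 3 → R7=40>>3=5
ADD R4, R5 → R4=(-5)+12=7
CMP R5, 17  (cmp 12,17)
JGT L2: not taken
ADD R7, 3 → R7=5+3=8
ADD R5, 10 → R5=12+10=22
ADD R5, 3 → R5=22+3=25
halt.

25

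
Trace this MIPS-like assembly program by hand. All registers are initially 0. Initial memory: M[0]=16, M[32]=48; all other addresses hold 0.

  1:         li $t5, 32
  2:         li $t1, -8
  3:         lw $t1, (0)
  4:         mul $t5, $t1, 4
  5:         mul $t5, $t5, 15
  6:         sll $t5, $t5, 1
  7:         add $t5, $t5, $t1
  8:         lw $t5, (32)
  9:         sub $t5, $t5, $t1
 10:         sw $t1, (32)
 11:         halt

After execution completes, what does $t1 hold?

16

li $t5, 32 → $t5=32
li $t1, -8 → $t1=-8
lw $t1, (0) → $t1=M[0]=16
mul $t5, $t1, 4 → $t5=16*4=64
mul $t5, $t5, 15 → $t5=64*15=960
sll $t5, $t5, 1 → $t5=960<<1=1920
add $t5, $t5, $t1 → $t5=1920+16=1936
lw $t5, (32) → $t5=M[32]=48
sub $t5, $t5, $t1 → $t5=48-16=32
sw $t1, (32) → M[32]=16
halt.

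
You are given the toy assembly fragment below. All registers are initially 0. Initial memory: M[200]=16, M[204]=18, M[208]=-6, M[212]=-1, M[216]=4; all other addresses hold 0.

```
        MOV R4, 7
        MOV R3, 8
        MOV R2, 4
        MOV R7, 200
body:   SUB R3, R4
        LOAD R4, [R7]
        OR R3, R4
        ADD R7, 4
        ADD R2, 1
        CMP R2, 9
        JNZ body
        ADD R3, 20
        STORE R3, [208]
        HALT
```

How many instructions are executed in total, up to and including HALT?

42

after MOV R4, 7: R4=7
after MOV R3, 8: R3=8
after MOV R2, 4: R2=4
after MOV R7, 200: R7=200
after SUB R3, R4: R3=8-7=1
after LOAD R4, [R7]: R4=M[200]=16
after OR R3, R4: R3=1|16=17
after ADD R7, 4: R7=200+4=204
after ADD R2, 1: R2=4+1=5
CMP R2, 9  (cmp 5,9)
JNZ body: taken
after SUB R3, R4: R3=17-16=1
after LOAD R4, [R7]: R4=M[204]=18
after OR R3, R4: R3=1|18=19
after ADD R7, 4: R7=204+4=208
after ADD R2, 1: R2=5+1=6
CMP R2, 9  (cmp 6,9)
JNZ body: taken
after SUB R3, R4: R3=19-18=1
after LOAD R4, [R7]: R4=M[208]=-6
after OR R3, R4: R3=1|(-6)=-5
after ADD R7, 4: R7=208+4=212
after ADD R2, 1: R2=6+1=7
CMP R2, 9  (cmp 7,9)
JNZ body: taken
after SUB R3, R4: R3=(-5)-(-6)=1
after LOAD R4, [R7]: R4=M[212]=-1
after OR R3, R4: R3=1|(-1)=-1
after ADD R7, 4: R7=212+4=216
after ADD R2, 1: R2=7+1=8
CMP R2, 9  (cmp 8,9)
JNZ body: taken
after SUB R3, R4: R3=(-1)-(-1)=0
after LOAD R4, [R7]: R4=M[216]=4
after OR R3, R4: R3=0|4=4
after ADD R7, 4: R7=216+4=220
after ADD R2, 1: R2=8+1=9
CMP R2, 9  (cmp 9,9)
JNZ body: not taken
after ADD R3, 20: R3=4+20=24
STORE R3, [208] → M[208]=24
halt.
Total executed instructions: 42.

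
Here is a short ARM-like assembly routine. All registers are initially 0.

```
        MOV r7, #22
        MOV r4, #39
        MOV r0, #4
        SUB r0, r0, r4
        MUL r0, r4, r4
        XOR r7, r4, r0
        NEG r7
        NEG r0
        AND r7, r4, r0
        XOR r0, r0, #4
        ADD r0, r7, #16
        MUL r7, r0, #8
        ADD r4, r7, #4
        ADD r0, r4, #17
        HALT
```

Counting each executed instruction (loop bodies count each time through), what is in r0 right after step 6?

MOV r7, #22 → r7=22
MOV r4, #39 → r4=39
MOV r0, #4 → r0=4
SUB r0, r0, r4 → r0=4-39=-35
MUL r0, r4, r4 → r0=39*39=1521
XOR r7, r4, r0 → r7=39^1521=1494
After step 6: r0 = 1521.

1521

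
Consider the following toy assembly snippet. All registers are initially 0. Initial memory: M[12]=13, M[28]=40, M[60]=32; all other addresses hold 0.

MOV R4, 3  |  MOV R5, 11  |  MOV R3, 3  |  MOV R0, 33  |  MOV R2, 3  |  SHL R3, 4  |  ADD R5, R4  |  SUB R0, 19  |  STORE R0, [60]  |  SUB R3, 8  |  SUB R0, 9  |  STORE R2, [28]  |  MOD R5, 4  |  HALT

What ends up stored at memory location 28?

MOV R4, 3 → R4=3
MOV R5, 11 → R5=11
MOV R3, 3 → R3=3
MOV R0, 33 → R0=33
MOV R2, 3 → R2=3
SHL R3, 4 → R3=3<<4=48
ADD R5, R4 → R5=11+3=14
SUB R0, 19 → R0=33-19=14
STORE R0, [60] → M[60]=14
SUB R3, 8 → R3=48-8=40
SUB R0, 9 → R0=14-9=5
STORE R2, [28] → M[28]=3
MOD R5, 4 → R5=14%4=2
halt.

3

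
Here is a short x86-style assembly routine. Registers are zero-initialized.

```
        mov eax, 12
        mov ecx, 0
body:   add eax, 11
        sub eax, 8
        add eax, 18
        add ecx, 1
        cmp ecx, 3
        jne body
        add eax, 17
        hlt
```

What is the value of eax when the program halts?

92

mov eax, 12 → eax=12
mov ecx, 0 → ecx=0
add eax, 11 → eax=12+11=23
sub eax, 8 → eax=23-8=15
add eax, 18 → eax=15+18=33
add ecx, 1 → ecx=0+1=1
cmp ecx, 3  (cmp 1,3)
jne body: taken
add eax, 11 → eax=33+11=44
sub eax, 8 → eax=44-8=36
add eax, 18 → eax=36+18=54
add ecx, 1 → ecx=1+1=2
cmp ecx, 3  (cmp 2,3)
jne body: taken
add eax, 11 → eax=54+11=65
sub eax, 8 → eax=65-8=57
add eax, 18 → eax=57+18=75
add ecx, 1 → ecx=2+1=3
cmp ecx, 3  (cmp 3,3)
jne body: not taken
add eax, 17 → eax=75+17=92
halt.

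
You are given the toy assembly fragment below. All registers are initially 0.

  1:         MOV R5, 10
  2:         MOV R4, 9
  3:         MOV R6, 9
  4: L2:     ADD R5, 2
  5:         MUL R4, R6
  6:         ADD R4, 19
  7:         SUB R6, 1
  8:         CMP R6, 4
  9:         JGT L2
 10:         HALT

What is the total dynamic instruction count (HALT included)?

R5=10
R4=9
R6=9
R5=10+2=12
R4=9*9=81
R4=81+19=100
R6=9-1=8
CMP R6, 4  (cmp 8,4)
JGT L2: taken
R5=12+2=14
R4=100*8=800
R4=800+19=819
R6=8-1=7
CMP R6, 4  (cmp 7,4)
JGT L2: taken
R5=14+2=16
R4=819*7=5733
R4=5733+19=5752
R6=7-1=6
CMP R6, 4  (cmp 6,4)
JGT L2: taken
R5=16+2=18
R4=5752*6=34512
R4=34512+19=34531
R6=6-1=5
CMP R6, 4  (cmp 5,4)
JGT L2: taken
R5=18+2=20
R4=34531*5=172655
R4=172655+19=172674
R6=5-1=4
CMP R6, 4  (cmp 4,4)
JGT L2: not taken
halt.
Total executed instructions: 34.

34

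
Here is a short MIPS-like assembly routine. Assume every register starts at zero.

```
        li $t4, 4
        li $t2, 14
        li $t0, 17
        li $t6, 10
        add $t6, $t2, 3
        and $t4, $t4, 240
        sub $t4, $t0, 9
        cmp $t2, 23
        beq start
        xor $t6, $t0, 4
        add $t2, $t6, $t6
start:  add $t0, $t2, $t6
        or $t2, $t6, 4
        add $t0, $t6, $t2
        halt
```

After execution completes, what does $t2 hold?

after li $t4, 4: $t4=4
after li $t2, 14: $t2=14
after li $t0, 17: $t0=17
after li $t6, 10: $t6=10
after add $t6, $t2, 3: $t6=14+3=17
after and $t4, $t4, 240: $t4=4&240=0
after sub $t4, $t0, 9: $t4=17-9=8
cmp $t2, 23  (cmp 14,23)
beq start: not taken
after xor $t6, $t0, 4: $t6=17^4=21
after add $t2, $t6, $t6: $t2=21+21=42
after add $t0, $t2, $t6: $t0=42+21=63
after or $t2, $t6, 4: $t2=21|4=21
after add $t0, $t6, $t2: $t0=21+21=42
halt.

21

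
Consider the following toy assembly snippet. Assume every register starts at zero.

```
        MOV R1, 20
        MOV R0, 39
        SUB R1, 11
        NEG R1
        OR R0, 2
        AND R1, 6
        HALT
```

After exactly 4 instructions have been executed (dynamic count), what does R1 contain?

-9

after MOV R1, 20: R1=20
after MOV R0, 39: R0=39
after SUB R1, 11: R1=20-11=9
after NEG R1: R1=-(9)=-9
After step 4: R1 = -9.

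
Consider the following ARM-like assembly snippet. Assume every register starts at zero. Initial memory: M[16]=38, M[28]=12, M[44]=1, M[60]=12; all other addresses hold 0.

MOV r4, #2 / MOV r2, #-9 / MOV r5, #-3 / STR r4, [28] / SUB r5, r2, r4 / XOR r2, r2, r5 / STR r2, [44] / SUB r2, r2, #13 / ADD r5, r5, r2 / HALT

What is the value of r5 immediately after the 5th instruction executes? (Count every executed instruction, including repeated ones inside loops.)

-11

MOV r4, #2 → r4=2
MOV r2, #-9 → r2=-9
MOV r5, #-3 → r5=-3
STR r4, [28] → M[28]=2
SUB r5, r2, r4 → r5=(-9)-2=-11
After step 5: r5 = -11.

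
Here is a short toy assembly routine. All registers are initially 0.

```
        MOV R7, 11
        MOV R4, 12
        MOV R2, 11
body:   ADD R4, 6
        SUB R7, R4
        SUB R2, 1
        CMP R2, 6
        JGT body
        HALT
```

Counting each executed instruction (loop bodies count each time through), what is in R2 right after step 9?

R7=11
R4=12
R2=11
R4=12+6=18
R7=11-18=-7
R2=11-1=10
CMP R2, 6  (cmp 10,6)
JGT body: taken
R4=18+6=24
After step 9: R2 = 10.

10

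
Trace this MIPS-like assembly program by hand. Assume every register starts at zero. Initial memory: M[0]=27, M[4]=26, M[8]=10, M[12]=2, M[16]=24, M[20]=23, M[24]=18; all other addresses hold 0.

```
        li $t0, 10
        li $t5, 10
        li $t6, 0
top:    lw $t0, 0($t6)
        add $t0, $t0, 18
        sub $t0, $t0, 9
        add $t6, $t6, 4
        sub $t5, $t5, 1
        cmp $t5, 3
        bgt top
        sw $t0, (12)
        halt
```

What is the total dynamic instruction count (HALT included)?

54

li $t0, 10 → $t0=10
li $t5, 10 → $t5=10
li $t6, 0 → $t6=0
lw $t0, 0($t6) → $t0=M[0]=27
add $t0, $t0, 18 → $t0=27+18=45
sub $t0, $t0, 9 → $t0=45-9=36
add $t6, $t6, 4 → $t6=0+4=4
sub $t5, $t5, 1 → $t5=10-1=9
cmp $t5, 3  (cmp 9,3)
bgt top: taken
lw $t0, 0($t6) → $t0=M[4]=26
add $t0, $t0, 18 → $t0=26+18=44
sub $t0, $t0, 9 → $t0=44-9=35
add $t6, $t6, 4 → $t6=4+4=8
sub $t5, $t5, 1 → $t5=9-1=8
cmp $t5, 3  (cmp 8,3)
bgt top: taken
lw $t0, 0($t6) → $t0=M[8]=10
add $t0, $t0, 18 → $t0=10+18=28
sub $t0, $t0, 9 → $t0=28-9=19
add $t6, $t6, 4 → $t6=8+4=12
sub $t5, $t5, 1 → $t5=8-1=7
cmp $t5, 3  (cmp 7,3)
bgt top: taken
lw $t0, 0($t6) → $t0=M[12]=2
add $t0, $t0, 18 → $t0=2+18=20
sub $t0, $t0, 9 → $t0=20-9=11
add $t6, $t6, 4 → $t6=12+4=16
sub $t5, $t5, 1 → $t5=7-1=6
cmp $t5, 3  (cmp 6,3)
bgt top: taken
lw $t0, 0($t6) → $t0=M[16]=24
add $t0, $t0, 18 → $t0=24+18=42
sub $t0, $t0, 9 → $t0=42-9=33
add $t6, $t6, 4 → $t6=16+4=20
sub $t5, $t5, 1 → $t5=6-1=5
cmp $t5, 3  (cmp 5,3)
bgt top: taken
lw $t0, 0($t6) → $t0=M[20]=23
add $t0, $t0, 18 → $t0=23+18=41
sub $t0, $t0, 9 → $t0=41-9=32
add $t6, $t6, 4 → $t6=20+4=24
sub $t5, $t5, 1 → $t5=5-1=4
cmp $t5, 3  (cmp 4,3)
bgt top: taken
lw $t0, 0($t6) → $t0=M[24]=18
add $t0, $t0, 18 → $t0=18+18=36
sub $t0, $t0, 9 → $t0=36-9=27
add $t6, $t6, 4 → $t6=24+4=28
sub $t5, $t5, 1 → $t5=4-1=3
cmp $t5, 3  (cmp 3,3)
bgt top: not taken
sw $t0, (12) → M[12]=27
halt.
Total executed instructions: 54.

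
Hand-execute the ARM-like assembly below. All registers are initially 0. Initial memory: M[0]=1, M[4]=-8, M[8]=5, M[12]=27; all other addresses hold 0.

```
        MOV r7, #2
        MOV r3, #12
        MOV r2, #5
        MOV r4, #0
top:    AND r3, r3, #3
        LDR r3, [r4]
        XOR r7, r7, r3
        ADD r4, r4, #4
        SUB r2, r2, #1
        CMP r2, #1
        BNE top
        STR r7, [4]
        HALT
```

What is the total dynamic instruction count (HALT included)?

34

after MOV r7, #2: r7=2
after MOV r3, #12: r3=12
after MOV r2, #5: r2=5
after MOV r4, #0: r4=0
after AND r3, r3, #3: r3=12&3=0
after LDR r3, [r4]: r3=M[0]=1
after XOR r7, r7, r3: r7=2^1=3
after ADD r4, r4, #4: r4=0+4=4
after SUB r2, r2, #1: r2=5-1=4
CMP r2, #1  (cmp 4,1)
BNE top: taken
after AND r3, r3, #3: r3=1&3=1
after LDR r3, [r4]: r3=M[4]=-8
after XOR r7, r7, r3: r7=3^(-8)=-5
after ADD r4, r4, #4: r4=4+4=8
after SUB r2, r2, #1: r2=4-1=3
CMP r2, #1  (cmp 3,1)
BNE top: taken
after AND r3, r3, #3: r3=(-8)&3=0
after LDR r3, [r4]: r3=M[8]=5
after XOR r7, r7, r3: r7=(-5)^5=-2
after ADD r4, r4, #4: r4=8+4=12
after SUB r2, r2, #1: r2=3-1=2
CMP r2, #1  (cmp 2,1)
BNE top: taken
after AND r3, r3, #3: r3=5&3=1
after LDR r3, [r4]: r3=M[12]=27
after XOR r7, r7, r3: r7=(-2)^27=-27
after ADD r4, r4, #4: r4=12+4=16
after SUB r2, r2, #1: r2=2-1=1
CMP r2, #1  (cmp 1,1)
BNE top: not taken
STR r7, [4] → M[4]=-27
halt.
Total executed instructions: 34.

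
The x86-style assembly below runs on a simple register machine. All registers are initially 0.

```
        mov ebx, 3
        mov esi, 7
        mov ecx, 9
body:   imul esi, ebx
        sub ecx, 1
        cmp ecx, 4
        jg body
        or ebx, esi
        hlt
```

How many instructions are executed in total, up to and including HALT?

after mov ebx, 3: ebx=3
after mov esi, 7: esi=7
after mov ecx, 9: ecx=9
after imul esi, ebx: esi=7*3=21
after sub ecx, 1: ecx=9-1=8
cmp ecx, 4  (cmp 8,4)
jg body: taken
after imul esi, ebx: esi=21*3=63
after sub ecx, 1: ecx=8-1=7
cmp ecx, 4  (cmp 7,4)
jg body: taken
after imul esi, ebx: esi=63*3=189
after sub ecx, 1: ecx=7-1=6
cmp ecx, 4  (cmp 6,4)
jg body: taken
after imul esi, ebx: esi=189*3=567
after sub ecx, 1: ecx=6-1=5
cmp ecx, 4  (cmp 5,4)
jg body: taken
after imul esi, ebx: esi=567*3=1701
after sub ecx, 1: ecx=5-1=4
cmp ecx, 4  (cmp 4,4)
jg body: not taken
after or ebx, esi: ebx=3|1701=1703
halt.
Total executed instructions: 25.

25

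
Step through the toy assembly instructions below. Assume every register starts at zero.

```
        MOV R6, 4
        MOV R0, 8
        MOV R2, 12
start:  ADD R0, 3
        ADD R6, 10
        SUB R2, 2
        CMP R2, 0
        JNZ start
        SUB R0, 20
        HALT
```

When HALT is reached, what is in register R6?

64

after MOV R6, 4: R6=4
after MOV R0, 8: R0=8
after MOV R2, 12: R2=12
after ADD R0, 3: R0=8+3=11
after ADD R6, 10: R6=4+10=14
after SUB R2, 2: R2=12-2=10
CMP R2, 0  (cmp 10,0)
JNZ start: taken
after ADD R0, 3: R0=11+3=14
after ADD R6, 10: R6=14+10=24
after SUB R2, 2: R2=10-2=8
CMP R2, 0  (cmp 8,0)
JNZ start: taken
after ADD R0, 3: R0=14+3=17
after ADD R6, 10: R6=24+10=34
after SUB R2, 2: R2=8-2=6
CMP R2, 0  (cmp 6,0)
JNZ start: taken
after ADD R0, 3: R0=17+3=20
after ADD R6, 10: R6=34+10=44
after SUB R2, 2: R2=6-2=4
CMP R2, 0  (cmp 4,0)
JNZ start: taken
after ADD R0, 3: R0=20+3=23
after ADD R6, 10: R6=44+10=54
after SUB R2, 2: R2=4-2=2
CMP R2, 0  (cmp 2,0)
JNZ start: taken
after ADD R0, 3: R0=23+3=26
after ADD R6, 10: R6=54+10=64
after SUB R2, 2: R2=2-2=0
CMP R2, 0  (cmp 0,0)
JNZ start: not taken
after SUB R0, 20: R0=26-20=6
halt.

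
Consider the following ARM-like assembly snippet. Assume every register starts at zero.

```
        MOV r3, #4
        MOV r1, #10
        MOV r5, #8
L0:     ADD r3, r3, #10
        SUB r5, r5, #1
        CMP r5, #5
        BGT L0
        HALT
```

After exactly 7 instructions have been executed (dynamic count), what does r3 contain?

14

r3=4
r1=10
r5=8
r3=4+10=14
r5=8-1=7
CMP r5, #5  (cmp 7,5)
BGT L0: taken
After step 7: r3 = 14.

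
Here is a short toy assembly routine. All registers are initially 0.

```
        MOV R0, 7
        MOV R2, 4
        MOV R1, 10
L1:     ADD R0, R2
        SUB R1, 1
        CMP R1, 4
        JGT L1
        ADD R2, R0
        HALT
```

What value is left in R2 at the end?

MOV R0, 7 → R0=7
MOV R2, 4 → R2=4
MOV R1, 10 → R1=10
ADD R0, R2 → R0=7+4=11
SUB R1, 1 → R1=10-1=9
CMP R1, 4  (cmp 9,4)
JGT L1: taken
ADD R0, R2 → R0=11+4=15
SUB R1, 1 → R1=9-1=8
CMP R1, 4  (cmp 8,4)
JGT L1: taken
ADD R0, R2 → R0=15+4=19
SUB R1, 1 → R1=8-1=7
CMP R1, 4  (cmp 7,4)
JGT L1: taken
ADD R0, R2 → R0=19+4=23
SUB R1, 1 → R1=7-1=6
CMP R1, 4  (cmp 6,4)
JGT L1: taken
ADD R0, R2 → R0=23+4=27
SUB R1, 1 → R1=6-1=5
CMP R1, 4  (cmp 5,4)
JGT L1: taken
ADD R0, R2 → R0=27+4=31
SUB R1, 1 → R1=5-1=4
CMP R1, 4  (cmp 4,4)
JGT L1: not taken
ADD R2, R0 → R2=4+31=35
halt.

35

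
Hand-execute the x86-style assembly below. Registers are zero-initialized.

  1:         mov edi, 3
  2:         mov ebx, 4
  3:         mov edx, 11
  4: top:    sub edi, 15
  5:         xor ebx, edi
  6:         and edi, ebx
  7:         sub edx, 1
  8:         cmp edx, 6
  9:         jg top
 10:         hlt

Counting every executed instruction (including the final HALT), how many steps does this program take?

34

after mov edi, 3: edi=3
after mov ebx, 4: ebx=4
after mov edx, 11: edx=11
after sub edi, 15: edi=3-15=-12
after xor ebx, edi: ebx=4^(-12)=-16
after and edi, ebx: edi=(-12)&(-16)=-16
after sub edx, 1: edx=11-1=10
cmp edx, 6  (cmp 10,6)
jg top: taken
after sub edi, 15: edi=(-16)-15=-31
after xor ebx, edi: ebx=(-16)^(-31)=17
after and edi, ebx: edi=(-31)&17=1
after sub edx, 1: edx=10-1=9
cmp edx, 6  (cmp 9,6)
jg top: taken
after sub edi, 15: edi=1-15=-14
after xor ebx, edi: ebx=17^(-14)=-29
after and edi, ebx: edi=(-14)&(-29)=-30
after sub edx, 1: edx=9-1=8
cmp edx, 6  (cmp 8,6)
jg top: taken
after sub edi, 15: edi=(-30)-15=-45
after xor ebx, edi: ebx=(-29)^(-45)=48
after and edi, ebx: edi=(-45)&48=16
after sub edx, 1: edx=8-1=7
cmp edx, 6  (cmp 7,6)
jg top: taken
after sub edi, 15: edi=16-15=1
after xor ebx, edi: ebx=48^1=49
after and edi, ebx: edi=1&49=1
after sub edx, 1: edx=7-1=6
cmp edx, 6  (cmp 6,6)
jg top: not taken
halt.
Total executed instructions: 34.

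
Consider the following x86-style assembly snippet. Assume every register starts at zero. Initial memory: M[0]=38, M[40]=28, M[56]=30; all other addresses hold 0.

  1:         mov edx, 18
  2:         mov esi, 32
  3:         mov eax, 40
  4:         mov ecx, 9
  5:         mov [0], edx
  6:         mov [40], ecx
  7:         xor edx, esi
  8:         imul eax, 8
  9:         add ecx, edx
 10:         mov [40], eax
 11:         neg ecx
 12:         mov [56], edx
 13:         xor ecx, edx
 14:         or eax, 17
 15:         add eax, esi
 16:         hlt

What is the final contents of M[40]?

after mov edx, 18: edx=18
after mov esi, 32: esi=32
after mov eax, 40: eax=40
after mov ecx, 9: ecx=9
mov [0], edx → M[0]=18
mov [40], ecx → M[40]=9
after xor edx, esi: edx=18^32=50
after imul eax, 8: eax=40*8=320
after add ecx, edx: ecx=9+50=59
mov [40], eax → M[40]=320
after neg ecx: ecx=-(59)=-59
mov [56], edx → M[56]=50
after xor ecx, edx: ecx=(-59)^50=-9
after or eax, 17: eax=320|17=337
after add eax, esi: eax=337+32=369
halt.

320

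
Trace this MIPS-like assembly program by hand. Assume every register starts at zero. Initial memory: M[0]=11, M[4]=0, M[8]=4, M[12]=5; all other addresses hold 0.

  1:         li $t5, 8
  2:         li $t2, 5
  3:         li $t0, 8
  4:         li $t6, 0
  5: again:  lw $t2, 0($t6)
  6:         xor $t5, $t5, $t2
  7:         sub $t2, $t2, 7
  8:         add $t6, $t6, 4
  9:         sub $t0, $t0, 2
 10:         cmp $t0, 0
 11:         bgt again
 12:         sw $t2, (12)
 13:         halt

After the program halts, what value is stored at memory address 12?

li $t5, 8 → $t5=8
li $t2, 5 → $t2=5
li $t0, 8 → $t0=8
li $t6, 0 → $t6=0
lw $t2, 0($t6) → $t2=M[0]=11
xor $t5, $t5, $t2 → $t5=8^11=3
sub $t2, $t2, 7 → $t2=11-7=4
add $t6, $t6, 4 → $t6=0+4=4
sub $t0, $t0, 2 → $t0=8-2=6
cmp $t0, 0  (cmp 6,0)
bgt again: taken
lw $t2, 0($t6) → $t2=M[4]=0
xor $t5, $t5, $t2 → $t5=3^0=3
sub $t2, $t2, 7 → $t2=0-7=-7
add $t6, $t6, 4 → $t6=4+4=8
sub $t0, $t0, 2 → $t0=6-2=4
cmp $t0, 0  (cmp 4,0)
bgt again: taken
lw $t2, 0($t6) → $t2=M[8]=4
xor $t5, $t5, $t2 → $t5=3^4=7
sub $t2, $t2, 7 → $t2=4-7=-3
add $t6, $t6, 4 → $t6=8+4=12
sub $t0, $t0, 2 → $t0=4-2=2
cmp $t0, 0  (cmp 2,0)
bgt again: taken
lw $t2, 0($t6) → $t2=M[12]=5
xor $t5, $t5, $t2 → $t5=7^5=2
sub $t2, $t2, 7 → $t2=5-7=-2
add $t6, $t6, 4 → $t6=12+4=16
sub $t0, $t0, 2 → $t0=2-2=0
cmp $t0, 0  (cmp 0,0)
bgt again: not taken
sw $t2, (12) → M[12]=-2
halt.

-2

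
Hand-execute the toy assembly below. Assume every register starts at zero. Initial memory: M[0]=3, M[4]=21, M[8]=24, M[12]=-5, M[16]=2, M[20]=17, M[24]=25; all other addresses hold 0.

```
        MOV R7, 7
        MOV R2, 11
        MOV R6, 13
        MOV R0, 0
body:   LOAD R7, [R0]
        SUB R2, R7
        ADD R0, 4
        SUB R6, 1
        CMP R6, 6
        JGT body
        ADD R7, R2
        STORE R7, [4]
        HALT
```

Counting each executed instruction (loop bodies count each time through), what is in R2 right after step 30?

-34

R7=7
R2=11
R6=13
R0=0
R7=M[0]=3
R2=11-3=8
R0=0+4=4
R6=13-1=12
CMP R6, 6  (cmp 12,6)
JGT body: taken
R7=M[4]=21
R2=8-21=-13
R0=4+4=8
R6=12-1=11
CMP R6, 6  (cmp 11,6)
JGT body: taken
R7=M[8]=24
R2=(-13)-24=-37
R0=8+4=12
R6=11-1=10
CMP R6, 6  (cmp 10,6)
JGT body: taken
R7=M[12]=-5
R2=(-37)-(-5)=-32
R0=12+4=16
R6=10-1=9
CMP R6, 6  (cmp 9,6)
JGT body: taken
R7=M[16]=2
R2=(-32)-2=-34
After step 30: R2 = -34.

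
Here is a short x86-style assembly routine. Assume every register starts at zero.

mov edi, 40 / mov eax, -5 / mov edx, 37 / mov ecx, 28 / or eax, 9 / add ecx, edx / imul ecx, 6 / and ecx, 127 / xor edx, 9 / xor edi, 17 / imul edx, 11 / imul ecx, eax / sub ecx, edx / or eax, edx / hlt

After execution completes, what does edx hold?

484

after mov edi, 40: edi=40
after mov eax, -5: eax=-5
after mov edx, 37: edx=37
after mov ecx, 28: ecx=28
after or eax, 9: eax=(-5)|9=-5
after add ecx, edx: ecx=28+37=65
after imul ecx, 6: ecx=65*6=390
after and ecx, 127: ecx=390&127=6
after xor edx, 9: edx=37^9=44
after xor edi, 17: edi=40^17=57
after imul edx, 11: edx=44*11=484
after imul ecx, eax: ecx=6*(-5)=-30
after sub ecx, edx: ecx=(-30)-484=-514
after or eax, edx: eax=(-5)|484=-1
halt.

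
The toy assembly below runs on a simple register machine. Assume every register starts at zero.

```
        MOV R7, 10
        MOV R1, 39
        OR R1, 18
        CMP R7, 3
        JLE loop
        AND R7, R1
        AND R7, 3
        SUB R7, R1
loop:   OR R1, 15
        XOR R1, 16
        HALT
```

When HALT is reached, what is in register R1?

47

MOV R7, 10 → R7=10
MOV R1, 39 → R1=39
OR R1, 18 → R1=39|18=55
CMP R7, 3  (cmp 10,3)
JLE loop: not taken
AND R7, R1 → R7=10&55=2
AND R7, 3 → R7=2&3=2
SUB R7, R1 → R7=2-55=-53
OR R1, 15 → R1=55|15=63
XOR R1, 16 → R1=63^16=47
halt.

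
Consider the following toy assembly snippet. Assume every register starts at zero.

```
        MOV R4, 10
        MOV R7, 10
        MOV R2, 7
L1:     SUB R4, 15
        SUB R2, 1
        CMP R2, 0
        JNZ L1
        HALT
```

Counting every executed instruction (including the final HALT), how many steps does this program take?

32

MOV R4, 10 → R4=10
MOV R7, 10 → R7=10
MOV R2, 7 → R2=7
SUB R4, 15 → R4=10-15=-5
SUB R2, 1 → R2=7-1=6
CMP R2, 0  (cmp 6,0)
JNZ L1: taken
SUB R4, 15 → R4=(-5)-15=-20
SUB R2, 1 → R2=6-1=5
CMP R2, 0  (cmp 5,0)
JNZ L1: taken
SUB R4, 15 → R4=(-20)-15=-35
SUB R2, 1 → R2=5-1=4
CMP R2, 0  (cmp 4,0)
JNZ L1: taken
SUB R4, 15 → R4=(-35)-15=-50
SUB R2, 1 → R2=4-1=3
CMP R2, 0  (cmp 3,0)
JNZ L1: taken
SUB R4, 15 → R4=(-50)-15=-65
SUB R2, 1 → R2=3-1=2
CMP R2, 0  (cmp 2,0)
JNZ L1: taken
SUB R4, 15 → R4=(-65)-15=-80
SUB R2, 1 → R2=2-1=1
CMP R2, 0  (cmp 1,0)
JNZ L1: taken
SUB R4, 15 → R4=(-80)-15=-95
SUB R2, 1 → R2=1-1=0
CMP R2, 0  (cmp 0,0)
JNZ L1: not taken
halt.
Total executed instructions: 32.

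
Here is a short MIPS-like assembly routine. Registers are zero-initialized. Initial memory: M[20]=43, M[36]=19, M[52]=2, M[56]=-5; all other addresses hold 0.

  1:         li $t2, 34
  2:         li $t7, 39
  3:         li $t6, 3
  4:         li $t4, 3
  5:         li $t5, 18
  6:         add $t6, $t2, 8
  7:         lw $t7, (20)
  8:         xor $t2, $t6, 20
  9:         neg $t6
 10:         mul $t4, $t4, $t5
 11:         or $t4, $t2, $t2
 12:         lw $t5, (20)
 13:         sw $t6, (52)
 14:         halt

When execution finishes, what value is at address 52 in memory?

-42

$t2=34
$t7=39
$t6=3
$t4=3
$t5=18
$t6=34+8=42
$t7=M[20]=43
$t2=42^20=62
$t6=-(42)=-42
$t4=3*18=54
$t4=62|62=62
$t5=M[20]=43
sw $t6, (52) → M[52]=-42
halt.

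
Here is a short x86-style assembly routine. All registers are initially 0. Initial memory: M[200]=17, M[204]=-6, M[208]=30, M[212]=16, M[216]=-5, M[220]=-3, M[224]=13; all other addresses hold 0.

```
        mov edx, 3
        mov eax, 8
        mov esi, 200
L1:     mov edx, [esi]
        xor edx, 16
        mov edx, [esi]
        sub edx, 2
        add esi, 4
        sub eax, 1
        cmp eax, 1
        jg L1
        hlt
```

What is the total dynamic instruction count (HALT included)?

edx=3
eax=8
esi=200
edx=M[200]=17
edx=17^16=1
edx=M[200]=17
edx=17-2=15
esi=200+4=204
eax=8-1=7
cmp eax, 1  (cmp 7,1)
jg L1: taken
edx=M[204]=-6
edx=(-6)^16=-22
edx=M[204]=-6
edx=(-6)-2=-8
esi=204+4=208
eax=7-1=6
cmp eax, 1  (cmp 6,1)
jg L1: taken
edx=M[208]=30
edx=30^16=14
edx=M[208]=30
edx=30-2=28
esi=208+4=212
eax=6-1=5
cmp eax, 1  (cmp 5,1)
jg L1: taken
edx=M[212]=16
edx=16^16=0
edx=M[212]=16
edx=16-2=14
esi=212+4=216
eax=5-1=4
cmp eax, 1  (cmp 4,1)
jg L1: taken
edx=M[216]=-5
edx=(-5)^16=-21
edx=M[216]=-5
edx=(-5)-2=-7
esi=216+4=220
eax=4-1=3
cmp eax, 1  (cmp 3,1)
jg L1: taken
edx=M[220]=-3
edx=(-3)^16=-19
edx=M[220]=-3
edx=(-3)-2=-5
esi=220+4=224
eax=3-1=2
cmp eax, 1  (cmp 2,1)
jg L1: taken
edx=M[224]=13
edx=13^16=29
edx=M[224]=13
edx=13-2=11
esi=224+4=228
eax=2-1=1
cmp eax, 1  (cmp 1,1)
jg L1: not taken
halt.
Total executed instructions: 60.

60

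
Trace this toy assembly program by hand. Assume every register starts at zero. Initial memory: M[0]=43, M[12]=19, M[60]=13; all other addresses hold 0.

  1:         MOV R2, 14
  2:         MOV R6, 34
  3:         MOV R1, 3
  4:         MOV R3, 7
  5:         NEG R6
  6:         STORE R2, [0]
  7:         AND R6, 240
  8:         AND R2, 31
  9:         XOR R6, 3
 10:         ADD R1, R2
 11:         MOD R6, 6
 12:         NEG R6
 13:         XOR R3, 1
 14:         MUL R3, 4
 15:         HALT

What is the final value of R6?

after MOV R2, 14: R2=14
after MOV R6, 34: R6=34
after MOV R1, 3: R1=3
after MOV R3, 7: R3=7
after NEG R6: R6=-(34)=-34
STORE R2, [0] → M[0]=14
after AND R6, 240: R6=(-34)&240=208
after AND R2, 31: R2=14&31=14
after XOR R6, 3: R6=208^3=211
after ADD R1, R2: R1=3+14=17
after MOD R6, 6: R6=211%6=1
after NEG R6: R6=-(1)=-1
after XOR R3, 1: R3=7^1=6
after MUL R3, 4: R3=6*4=24
halt.

-1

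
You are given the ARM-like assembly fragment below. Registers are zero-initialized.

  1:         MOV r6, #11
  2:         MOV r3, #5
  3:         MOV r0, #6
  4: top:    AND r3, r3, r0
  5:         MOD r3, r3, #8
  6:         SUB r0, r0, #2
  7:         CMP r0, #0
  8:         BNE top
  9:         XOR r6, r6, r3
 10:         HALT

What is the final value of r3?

r6=11
r3=5
r0=6
r3=5&6=4
r3=4%8=4
r0=6-2=4
CMP r0, #0  (cmp 4,0)
BNE top: taken
r3=4&4=4
r3=4%8=4
r0=4-2=2
CMP r0, #0  (cmp 2,0)
BNE top: taken
r3=4&2=0
r3=0%8=0
r0=2-2=0
CMP r0, #0  (cmp 0,0)
BNE top: not taken
r6=11^0=11
halt.

0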